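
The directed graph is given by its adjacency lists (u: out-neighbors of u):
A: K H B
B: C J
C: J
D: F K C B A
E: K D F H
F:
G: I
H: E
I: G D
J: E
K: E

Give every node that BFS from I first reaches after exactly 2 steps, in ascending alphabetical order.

Level 0: I
Level 1: D, G
Level 2: A, B, C, F, K
Level 3: E, H, J

A, B, C, F, K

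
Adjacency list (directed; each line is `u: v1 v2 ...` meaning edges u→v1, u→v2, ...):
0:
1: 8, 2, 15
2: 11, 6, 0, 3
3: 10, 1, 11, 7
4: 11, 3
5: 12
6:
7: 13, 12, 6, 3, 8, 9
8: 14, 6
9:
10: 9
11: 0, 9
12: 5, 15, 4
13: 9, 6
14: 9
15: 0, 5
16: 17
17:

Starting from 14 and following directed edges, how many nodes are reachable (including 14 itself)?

2

BFS from 14 visits: 14, 9
Reachable nodes: 2 of 18 total.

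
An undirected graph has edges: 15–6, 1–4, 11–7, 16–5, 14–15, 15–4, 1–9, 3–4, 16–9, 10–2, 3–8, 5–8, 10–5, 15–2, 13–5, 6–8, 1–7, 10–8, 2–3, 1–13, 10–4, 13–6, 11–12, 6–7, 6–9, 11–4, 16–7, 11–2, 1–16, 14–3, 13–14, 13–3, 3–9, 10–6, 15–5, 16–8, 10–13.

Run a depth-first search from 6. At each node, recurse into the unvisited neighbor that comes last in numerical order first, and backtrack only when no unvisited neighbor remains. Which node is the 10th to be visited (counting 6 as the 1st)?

Visit 6
6 → 15
15 → 14
14 → 13
13 → 10
10 → 8
8 → 16
16 → 9
9 → 3
3 → 4
4 → 11
11 → 12
11 → 7
7 → 1
11 → 2
16 → 5

Visit order: 6, 15, 14, 13, 10, 8, 16, 9, 3, 4, 11, 12, 7, 1, 2, 5

4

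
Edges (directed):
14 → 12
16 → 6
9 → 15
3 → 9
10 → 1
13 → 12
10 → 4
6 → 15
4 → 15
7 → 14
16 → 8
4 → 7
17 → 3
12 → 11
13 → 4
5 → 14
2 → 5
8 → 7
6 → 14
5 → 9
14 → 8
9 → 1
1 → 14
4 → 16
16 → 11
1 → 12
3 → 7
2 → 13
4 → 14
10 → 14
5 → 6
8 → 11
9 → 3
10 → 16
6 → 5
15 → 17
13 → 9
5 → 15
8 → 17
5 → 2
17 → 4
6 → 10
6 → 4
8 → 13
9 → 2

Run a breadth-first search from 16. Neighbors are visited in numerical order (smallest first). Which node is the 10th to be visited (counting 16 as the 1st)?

7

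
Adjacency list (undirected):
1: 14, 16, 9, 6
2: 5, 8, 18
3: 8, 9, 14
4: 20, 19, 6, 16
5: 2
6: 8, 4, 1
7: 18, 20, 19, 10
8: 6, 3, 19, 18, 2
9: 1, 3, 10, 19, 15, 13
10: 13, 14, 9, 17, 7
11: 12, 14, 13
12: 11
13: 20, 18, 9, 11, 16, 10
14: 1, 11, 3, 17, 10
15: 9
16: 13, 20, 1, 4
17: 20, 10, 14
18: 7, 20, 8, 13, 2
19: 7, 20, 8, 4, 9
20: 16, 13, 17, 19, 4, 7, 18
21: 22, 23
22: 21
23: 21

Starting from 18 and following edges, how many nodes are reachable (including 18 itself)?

20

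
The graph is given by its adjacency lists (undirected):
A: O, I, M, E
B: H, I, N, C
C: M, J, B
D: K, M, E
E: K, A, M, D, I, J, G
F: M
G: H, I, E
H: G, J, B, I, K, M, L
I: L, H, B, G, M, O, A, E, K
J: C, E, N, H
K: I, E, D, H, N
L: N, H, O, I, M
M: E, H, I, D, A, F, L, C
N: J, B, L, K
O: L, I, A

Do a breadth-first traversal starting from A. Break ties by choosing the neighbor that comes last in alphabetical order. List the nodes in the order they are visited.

Visit A; enqueue O, M, I, E → queue [O, M, I, E]
Visit O; enqueue L → queue [M, I, E, L]
Visit M; enqueue H, F, D, C → queue [I, E, L, H, F, D, C]
Visit I; enqueue K, G, B → queue [E, L, H, F, D, C, K, G, B]
Visit E; enqueue J → queue [L, H, F, D, C, K, G, B, J]
Visit L; enqueue N → queue [H, F, D, C, K, G, B, J, N]
Visit H → queue [F, D, C, K, G, B, J, N]
Visit F → queue [D, C, K, G, B, J, N]
Visit D → queue [C, K, G, B, J, N]
Visit C → queue [K, G, B, J, N]
Visit K → queue [G, B, J, N]
Visit G → queue [B, J, N]
Visit B → queue [J, N]
Visit J → queue [N]
Visit N → queue []

A, O, M, I, E, L, H, F, D, C, K, G, B, J, N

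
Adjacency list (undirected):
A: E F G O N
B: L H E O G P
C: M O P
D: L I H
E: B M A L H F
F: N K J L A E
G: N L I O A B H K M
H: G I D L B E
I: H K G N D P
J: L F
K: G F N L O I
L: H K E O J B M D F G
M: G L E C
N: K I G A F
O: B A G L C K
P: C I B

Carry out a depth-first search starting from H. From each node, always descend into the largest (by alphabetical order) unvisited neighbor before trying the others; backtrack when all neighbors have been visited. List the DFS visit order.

H L O K N I P C M G B E F J A D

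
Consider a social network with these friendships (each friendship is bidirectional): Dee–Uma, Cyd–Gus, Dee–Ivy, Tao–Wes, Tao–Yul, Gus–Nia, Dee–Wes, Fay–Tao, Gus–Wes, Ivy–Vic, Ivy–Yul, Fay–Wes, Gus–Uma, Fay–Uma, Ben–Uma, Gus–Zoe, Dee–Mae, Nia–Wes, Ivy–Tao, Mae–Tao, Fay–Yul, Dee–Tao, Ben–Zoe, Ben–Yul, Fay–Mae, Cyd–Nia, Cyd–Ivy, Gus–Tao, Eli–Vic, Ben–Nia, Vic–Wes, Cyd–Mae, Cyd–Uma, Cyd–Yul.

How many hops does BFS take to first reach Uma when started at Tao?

Level 0: Tao
Level 1: Dee, Fay, Gus, Ivy, Mae, Wes, Yul
Level 2: Ben, Cyd, Nia, Uma, Vic, Zoe
Level 3: Eli
Uma first appears at level 2.

2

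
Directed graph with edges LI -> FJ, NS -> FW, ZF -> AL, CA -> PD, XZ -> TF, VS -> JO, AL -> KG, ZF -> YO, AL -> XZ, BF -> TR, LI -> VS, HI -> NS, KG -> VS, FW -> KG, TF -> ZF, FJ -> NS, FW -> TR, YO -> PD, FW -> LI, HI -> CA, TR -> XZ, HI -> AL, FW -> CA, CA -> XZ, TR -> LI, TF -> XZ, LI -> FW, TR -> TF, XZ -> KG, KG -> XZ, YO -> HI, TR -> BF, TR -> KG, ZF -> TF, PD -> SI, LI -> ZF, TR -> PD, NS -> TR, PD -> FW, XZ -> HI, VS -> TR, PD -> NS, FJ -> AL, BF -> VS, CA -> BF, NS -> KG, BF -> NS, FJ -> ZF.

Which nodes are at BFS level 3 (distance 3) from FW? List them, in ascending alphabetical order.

AL, HI, JO, NS, SI, YO

Level 0: FW
Level 1: CA, KG, LI, TR
Level 2: BF, FJ, PD, TF, VS, XZ, ZF
Level 3: AL, HI, JO, NS, SI, YO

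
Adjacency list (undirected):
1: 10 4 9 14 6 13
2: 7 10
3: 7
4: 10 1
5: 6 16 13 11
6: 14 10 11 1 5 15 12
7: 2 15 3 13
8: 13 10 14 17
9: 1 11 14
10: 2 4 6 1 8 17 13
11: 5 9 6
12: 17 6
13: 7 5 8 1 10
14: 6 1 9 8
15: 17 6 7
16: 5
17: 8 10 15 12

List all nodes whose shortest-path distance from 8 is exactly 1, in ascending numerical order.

10, 13, 14, 17

Level 0: 8
Level 1: 10, 13, 14, 17
Level 2: 1, 2, 4, 5, 6, 7, 9, 12, 15
Level 3: 3, 11, 16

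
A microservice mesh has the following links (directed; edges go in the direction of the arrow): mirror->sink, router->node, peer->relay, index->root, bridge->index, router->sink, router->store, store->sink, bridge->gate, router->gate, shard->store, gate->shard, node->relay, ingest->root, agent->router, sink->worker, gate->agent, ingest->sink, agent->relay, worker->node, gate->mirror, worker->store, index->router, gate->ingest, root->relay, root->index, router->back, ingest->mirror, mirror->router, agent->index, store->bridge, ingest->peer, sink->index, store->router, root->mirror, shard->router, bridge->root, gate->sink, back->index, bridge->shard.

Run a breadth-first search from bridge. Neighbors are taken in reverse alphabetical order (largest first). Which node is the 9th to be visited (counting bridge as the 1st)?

mirror

Visit bridge; enqueue shard, root, index, gate → queue [shard, root, index, gate]
Visit shard; enqueue store, router → queue [root, index, gate, store, router]
Visit root; enqueue relay, mirror → queue [index, gate, store, router, relay, mirror]
Visit index → queue [gate, store, router, relay, mirror]
Visit gate; enqueue sink, ingest, agent → queue [store, router, relay, mirror, sink, ingest, agent]
Visit store → queue [router, relay, mirror, sink, ingest, agent]
Visit router; enqueue node, back → queue [relay, mirror, sink, ingest, agent, node, back]
Visit relay → queue [mirror, sink, ingest, agent, node, back]
Visit mirror → queue [sink, ingest, agent, node, back]
Visit sink; enqueue worker → queue [ingest, agent, node, back, worker]
Visit ingest; enqueue peer → queue [agent, node, back, worker, peer]
Visit agent → queue [node, back, worker, peer]
Visit node → queue [back, worker, peer]
Visit back → queue [worker, peer]
Visit worker → queue [peer]
Visit peer → queue []

Visit order: bridge, shard, root, index, gate, store, router, relay, mirror, sink, ingest, agent, node, back, worker, peer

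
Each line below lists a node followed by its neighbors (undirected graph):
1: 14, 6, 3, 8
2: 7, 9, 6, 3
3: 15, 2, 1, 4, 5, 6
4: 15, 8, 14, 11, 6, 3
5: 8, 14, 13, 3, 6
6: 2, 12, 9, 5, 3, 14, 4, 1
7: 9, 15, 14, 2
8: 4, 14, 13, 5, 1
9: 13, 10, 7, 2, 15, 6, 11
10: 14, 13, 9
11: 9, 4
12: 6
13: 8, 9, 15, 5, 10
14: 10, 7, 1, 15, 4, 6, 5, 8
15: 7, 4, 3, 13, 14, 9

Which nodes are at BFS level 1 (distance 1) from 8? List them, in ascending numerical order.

1, 4, 5, 13, 14

Level 0: 8
Level 1: 1, 4, 5, 13, 14
Level 2: 3, 6, 7, 9, 10, 11, 15
Level 3: 2, 12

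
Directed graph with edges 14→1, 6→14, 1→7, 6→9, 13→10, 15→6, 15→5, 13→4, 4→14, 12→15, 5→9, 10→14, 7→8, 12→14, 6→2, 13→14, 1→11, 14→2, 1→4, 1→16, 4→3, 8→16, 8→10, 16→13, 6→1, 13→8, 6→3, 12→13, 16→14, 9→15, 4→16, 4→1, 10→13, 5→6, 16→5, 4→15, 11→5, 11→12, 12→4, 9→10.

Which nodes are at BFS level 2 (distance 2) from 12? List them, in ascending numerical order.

Level 0: 12
Level 1: 4, 13, 14, 15
Level 2: 1, 2, 3, 5, 6, 8, 10, 16
Level 3: 7, 9, 11

1, 2, 3, 5, 6, 8, 10, 16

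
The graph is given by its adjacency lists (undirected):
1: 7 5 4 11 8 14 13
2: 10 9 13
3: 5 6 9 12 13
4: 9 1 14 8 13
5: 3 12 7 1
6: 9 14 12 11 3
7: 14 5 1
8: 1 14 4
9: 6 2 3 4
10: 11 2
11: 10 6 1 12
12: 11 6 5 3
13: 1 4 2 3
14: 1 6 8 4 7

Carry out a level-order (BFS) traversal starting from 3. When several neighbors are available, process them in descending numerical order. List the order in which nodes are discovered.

Visit 3; enqueue 13, 12, 9, 6, 5 → queue [13, 12, 9, 6, 5]
Visit 13; enqueue 4, 2, 1 → queue [12, 9, 6, 5, 4, 2, 1]
Visit 12; enqueue 11 → queue [9, 6, 5, 4, 2, 1, 11]
Visit 9 → queue [6, 5, 4, 2, 1, 11]
Visit 6; enqueue 14 → queue [5, 4, 2, 1, 11, 14]
Visit 5; enqueue 7 → queue [4, 2, 1, 11, 14, 7]
Visit 4; enqueue 8 → queue [2, 1, 11, 14, 7, 8]
Visit 2; enqueue 10 → queue [1, 11, 14, 7, 8, 10]
Visit 1 → queue [11, 14, 7, 8, 10]
Visit 11 → queue [14, 7, 8, 10]
Visit 14 → queue [7, 8, 10]
Visit 7 → queue [8, 10]
Visit 8 → queue [10]
Visit 10 → queue []

3 → 13 → 12 → 9 → 6 → 5 → 4 → 2 → 1 → 11 → 14 → 7 → 8 → 10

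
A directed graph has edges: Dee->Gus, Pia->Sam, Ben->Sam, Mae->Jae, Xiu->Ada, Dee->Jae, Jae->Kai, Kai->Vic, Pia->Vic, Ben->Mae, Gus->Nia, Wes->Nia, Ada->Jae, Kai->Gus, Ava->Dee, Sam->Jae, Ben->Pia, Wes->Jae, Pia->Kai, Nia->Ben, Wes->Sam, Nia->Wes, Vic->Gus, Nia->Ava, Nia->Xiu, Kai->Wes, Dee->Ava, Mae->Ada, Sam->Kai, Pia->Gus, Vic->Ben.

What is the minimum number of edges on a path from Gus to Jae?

3

Level 0: Gus
Level 1: Nia
Level 2: Ava, Ben, Wes, Xiu
Level 3: Ada, Dee, Jae, Mae, Pia, Sam
Level 4: Kai, Vic
Jae first appears at level 3.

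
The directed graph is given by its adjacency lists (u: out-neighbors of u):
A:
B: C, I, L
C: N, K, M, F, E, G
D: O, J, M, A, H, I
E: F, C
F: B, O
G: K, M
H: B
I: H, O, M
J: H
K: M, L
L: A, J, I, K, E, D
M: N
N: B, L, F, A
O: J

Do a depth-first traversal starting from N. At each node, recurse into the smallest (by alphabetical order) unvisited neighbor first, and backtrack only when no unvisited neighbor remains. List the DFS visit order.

Visit N
N → A
N → B
B → C
C → E
E → F
F → O
O → J
J → H
C → G
G → K
K → L
L → D
D → I
I → M

N -> A -> B -> C -> E -> F -> O -> J -> H -> G -> K -> L -> D -> I -> M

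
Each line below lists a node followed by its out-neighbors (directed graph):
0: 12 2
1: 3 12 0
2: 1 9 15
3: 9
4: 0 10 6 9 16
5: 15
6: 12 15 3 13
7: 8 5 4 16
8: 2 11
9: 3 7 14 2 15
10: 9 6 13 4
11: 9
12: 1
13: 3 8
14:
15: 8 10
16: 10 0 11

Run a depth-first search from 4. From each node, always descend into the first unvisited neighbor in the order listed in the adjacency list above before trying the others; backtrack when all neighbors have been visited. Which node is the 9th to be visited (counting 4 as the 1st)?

2

Visit 4
4 → 0
0 → 12
12 → 1
1 → 3
3 → 9
9 → 7
7 → 8
8 → 2
2 → 15
15 → 10
10 → 6
6 → 13
8 → 11
7 → 5
7 → 16
9 → 14

Visit order: 4, 0, 12, 1, 3, 9, 7, 8, 2, 15, 10, 6, 13, 11, 5, 16, 14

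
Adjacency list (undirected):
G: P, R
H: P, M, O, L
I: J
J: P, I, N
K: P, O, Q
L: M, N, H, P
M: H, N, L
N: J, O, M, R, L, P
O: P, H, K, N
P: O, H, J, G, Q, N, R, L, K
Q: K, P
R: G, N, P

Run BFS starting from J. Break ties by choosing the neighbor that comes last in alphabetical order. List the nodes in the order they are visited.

Visit J; enqueue P, N, I → queue [P, N, I]
Visit P; enqueue R, Q, O, L, K, H, G → queue [N, I, R, Q, O, L, K, H, G]
Visit N; enqueue M → queue [I, R, Q, O, L, K, H, G, M]
Visit I → queue [R, Q, O, L, K, H, G, M]
Visit R → queue [Q, O, L, K, H, G, M]
Visit Q → queue [O, L, K, H, G, M]
Visit O → queue [L, K, H, G, M]
Visit L → queue [K, H, G, M]
Visit K → queue [H, G, M]
Visit H → queue [G, M]
Visit G → queue [M]
Visit M → queue []

J P N I R Q O L K H G M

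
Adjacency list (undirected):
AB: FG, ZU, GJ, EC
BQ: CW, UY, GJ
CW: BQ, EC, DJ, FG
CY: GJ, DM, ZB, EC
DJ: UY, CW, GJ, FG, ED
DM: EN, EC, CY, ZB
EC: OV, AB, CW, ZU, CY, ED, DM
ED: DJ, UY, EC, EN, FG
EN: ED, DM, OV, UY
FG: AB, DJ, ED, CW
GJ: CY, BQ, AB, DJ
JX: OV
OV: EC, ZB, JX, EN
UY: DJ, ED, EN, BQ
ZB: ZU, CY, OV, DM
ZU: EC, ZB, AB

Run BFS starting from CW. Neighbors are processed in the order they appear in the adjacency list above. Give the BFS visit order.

Visit CW; enqueue BQ, EC, DJ, FG → queue [BQ, EC, DJ, FG]
Visit BQ; enqueue UY, GJ → queue [EC, DJ, FG, UY, GJ]
Visit EC; enqueue OV, AB, ZU, CY, ED, DM → queue [DJ, FG, UY, GJ, OV, AB, ZU, CY, ED, DM]
Visit DJ → queue [FG, UY, GJ, OV, AB, ZU, CY, ED, DM]
Visit FG → queue [UY, GJ, OV, AB, ZU, CY, ED, DM]
Visit UY; enqueue EN → queue [GJ, OV, AB, ZU, CY, ED, DM, EN]
Visit GJ → queue [OV, AB, ZU, CY, ED, DM, EN]
Visit OV; enqueue ZB, JX → queue [AB, ZU, CY, ED, DM, EN, ZB, JX]
Visit AB → queue [ZU, CY, ED, DM, EN, ZB, JX]
Visit ZU → queue [CY, ED, DM, EN, ZB, JX]
Visit CY → queue [ED, DM, EN, ZB, JX]
Visit ED → queue [DM, EN, ZB, JX]
Visit DM → queue [EN, ZB, JX]
Visit EN → queue [ZB, JX]
Visit ZB → queue [JX]
Visit JX → queue []

CW BQ EC DJ FG UY GJ OV AB ZU CY ED DM EN ZB JX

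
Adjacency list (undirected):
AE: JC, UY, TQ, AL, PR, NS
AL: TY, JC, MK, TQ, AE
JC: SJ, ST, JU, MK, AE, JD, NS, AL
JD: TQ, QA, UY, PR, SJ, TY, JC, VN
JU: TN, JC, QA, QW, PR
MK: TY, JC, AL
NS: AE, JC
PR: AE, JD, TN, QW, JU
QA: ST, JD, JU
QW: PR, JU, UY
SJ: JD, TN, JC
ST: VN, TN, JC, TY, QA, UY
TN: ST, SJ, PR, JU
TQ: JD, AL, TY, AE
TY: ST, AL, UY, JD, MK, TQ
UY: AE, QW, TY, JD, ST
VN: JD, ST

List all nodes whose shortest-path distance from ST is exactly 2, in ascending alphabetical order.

Level 0: ST
Level 1: JC, QA, TN, TY, UY, VN
Level 2: AE, AL, JD, JU, MK, NS, PR, QW, SJ, TQ

AE, AL, JD, JU, MK, NS, PR, QW, SJ, TQ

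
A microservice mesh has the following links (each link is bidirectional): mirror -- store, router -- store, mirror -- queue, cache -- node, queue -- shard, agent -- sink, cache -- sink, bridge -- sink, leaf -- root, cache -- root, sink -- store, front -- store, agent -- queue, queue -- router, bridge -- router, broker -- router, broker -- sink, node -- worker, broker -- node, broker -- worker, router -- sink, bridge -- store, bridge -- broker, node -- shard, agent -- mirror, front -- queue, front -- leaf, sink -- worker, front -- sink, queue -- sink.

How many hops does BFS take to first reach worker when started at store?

Level 0: store
Level 1: bridge, front, mirror, router, sink
Level 2: agent, broker, cache, leaf, queue, worker
Level 3: node, root, shard
worker first appears at level 2.

2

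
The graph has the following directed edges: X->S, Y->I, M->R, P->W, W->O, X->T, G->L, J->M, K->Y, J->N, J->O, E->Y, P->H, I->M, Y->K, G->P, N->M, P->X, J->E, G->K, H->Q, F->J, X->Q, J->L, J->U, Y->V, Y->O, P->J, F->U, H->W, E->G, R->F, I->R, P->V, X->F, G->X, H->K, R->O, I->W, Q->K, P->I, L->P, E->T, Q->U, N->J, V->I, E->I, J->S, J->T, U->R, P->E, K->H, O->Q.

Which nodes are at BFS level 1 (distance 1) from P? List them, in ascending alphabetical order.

E, H, I, J, V, W, X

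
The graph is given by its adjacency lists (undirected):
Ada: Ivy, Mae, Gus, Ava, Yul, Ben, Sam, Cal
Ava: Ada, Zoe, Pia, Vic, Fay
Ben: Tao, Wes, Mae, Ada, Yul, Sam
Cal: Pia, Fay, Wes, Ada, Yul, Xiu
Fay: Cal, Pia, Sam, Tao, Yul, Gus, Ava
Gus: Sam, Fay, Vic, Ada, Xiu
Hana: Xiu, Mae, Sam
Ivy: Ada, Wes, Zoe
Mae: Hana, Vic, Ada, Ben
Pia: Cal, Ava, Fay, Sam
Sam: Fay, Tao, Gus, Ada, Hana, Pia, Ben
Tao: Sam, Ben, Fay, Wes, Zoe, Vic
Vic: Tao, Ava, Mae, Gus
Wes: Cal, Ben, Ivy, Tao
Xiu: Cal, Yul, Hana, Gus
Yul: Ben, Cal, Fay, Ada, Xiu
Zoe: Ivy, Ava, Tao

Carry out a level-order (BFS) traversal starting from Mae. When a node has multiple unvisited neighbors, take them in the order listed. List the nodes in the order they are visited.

Mae, Hana, Vic, Ada, Ben, Xiu, Sam, Tao, Ava, Gus, Ivy, Yul, Cal, Wes, Fay, Pia, Zoe

Visit Mae; enqueue Hana, Vic, Ada, Ben → queue [Hana, Vic, Ada, Ben]
Visit Hana; enqueue Xiu, Sam → queue [Vic, Ada, Ben, Xiu, Sam]
Visit Vic; enqueue Tao, Ava, Gus → queue [Ada, Ben, Xiu, Sam, Tao, Ava, Gus]
Visit Ada; enqueue Ivy, Yul, Cal → queue [Ben, Xiu, Sam, Tao, Ava, Gus, Ivy, Yul, Cal]
Visit Ben; enqueue Wes → queue [Xiu, Sam, Tao, Ava, Gus, Ivy, Yul, Cal, Wes]
Visit Xiu → queue [Sam, Tao, Ava, Gus, Ivy, Yul, Cal, Wes]
Visit Sam; enqueue Fay, Pia → queue [Tao, Ava, Gus, Ivy, Yul, Cal, Wes, Fay, Pia]
Visit Tao; enqueue Zoe → queue [Ava, Gus, Ivy, Yul, Cal, Wes, Fay, Pia, Zoe]
Visit Ava → queue [Gus, Ivy, Yul, Cal, Wes, Fay, Pia, Zoe]
Visit Gus → queue [Ivy, Yul, Cal, Wes, Fay, Pia, Zoe]
Visit Ivy → queue [Yul, Cal, Wes, Fay, Pia, Zoe]
Visit Yul → queue [Cal, Wes, Fay, Pia, Zoe]
Visit Cal → queue [Wes, Fay, Pia, Zoe]
Visit Wes → queue [Fay, Pia, Zoe]
Visit Fay → queue [Pia, Zoe]
Visit Pia → queue [Zoe]
Visit Zoe → queue []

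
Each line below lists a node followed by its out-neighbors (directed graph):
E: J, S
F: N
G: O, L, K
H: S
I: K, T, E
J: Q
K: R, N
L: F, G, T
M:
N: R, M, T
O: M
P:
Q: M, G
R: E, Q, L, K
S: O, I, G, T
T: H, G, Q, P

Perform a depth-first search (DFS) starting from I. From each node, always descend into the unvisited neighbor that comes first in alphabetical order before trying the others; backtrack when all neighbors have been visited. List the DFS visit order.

Visit I
I → E
E → J
J → Q
Q → G
G → K
K → N
N → M
N → R
R → L
L → F
L → T
T → H
H → S
S → O
T → P

I → E → J → Q → G → K → N → M → R → L → F → T → H → S → O → P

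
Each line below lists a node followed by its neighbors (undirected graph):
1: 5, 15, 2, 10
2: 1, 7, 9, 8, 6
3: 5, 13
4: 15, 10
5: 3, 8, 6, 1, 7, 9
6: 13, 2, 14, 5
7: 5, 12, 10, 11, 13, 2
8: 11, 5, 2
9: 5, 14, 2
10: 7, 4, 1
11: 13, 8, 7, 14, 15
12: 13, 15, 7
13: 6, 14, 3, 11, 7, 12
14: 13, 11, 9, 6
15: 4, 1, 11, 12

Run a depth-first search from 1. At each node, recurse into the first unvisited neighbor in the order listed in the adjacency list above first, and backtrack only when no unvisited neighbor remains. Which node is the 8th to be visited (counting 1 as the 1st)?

12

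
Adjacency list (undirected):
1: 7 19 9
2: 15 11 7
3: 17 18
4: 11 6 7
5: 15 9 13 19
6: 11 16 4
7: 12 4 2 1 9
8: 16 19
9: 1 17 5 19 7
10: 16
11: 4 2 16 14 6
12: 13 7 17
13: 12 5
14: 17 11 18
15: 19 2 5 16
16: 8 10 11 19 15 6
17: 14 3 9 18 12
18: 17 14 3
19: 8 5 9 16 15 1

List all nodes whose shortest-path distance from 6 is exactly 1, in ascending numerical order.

4, 11, 16

Level 0: 6
Level 1: 4, 11, 16
Level 2: 2, 7, 8, 10, 14, 15, 19
Level 3: 1, 5, 9, 12, 17, 18
Level 4: 3, 13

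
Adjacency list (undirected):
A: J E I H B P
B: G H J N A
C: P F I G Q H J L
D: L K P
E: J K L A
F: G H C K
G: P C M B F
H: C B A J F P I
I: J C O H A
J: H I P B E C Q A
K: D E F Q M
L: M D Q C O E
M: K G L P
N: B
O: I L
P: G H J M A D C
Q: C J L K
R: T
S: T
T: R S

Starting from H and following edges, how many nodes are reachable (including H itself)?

BFS from H visits: H, C, B, A, J, F, P, I, G, Q, L, N, E, K, M, D, O
Reachable nodes: 17 of 20 total.

17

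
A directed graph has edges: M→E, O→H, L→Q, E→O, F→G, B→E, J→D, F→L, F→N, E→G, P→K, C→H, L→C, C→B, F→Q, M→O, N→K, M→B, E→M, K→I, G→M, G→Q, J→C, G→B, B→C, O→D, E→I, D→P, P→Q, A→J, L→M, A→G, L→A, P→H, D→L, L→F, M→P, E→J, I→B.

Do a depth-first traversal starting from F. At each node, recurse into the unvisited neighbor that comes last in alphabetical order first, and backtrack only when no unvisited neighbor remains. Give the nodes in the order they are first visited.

Visit F
F → Q
F → N
N → K
K → I
I → B
B → E
E → O
O → H
O → D
D → P
D → L
L → M
L → C
L → A
A → J
A → G

F Q N K I B E O H D P L M C A J G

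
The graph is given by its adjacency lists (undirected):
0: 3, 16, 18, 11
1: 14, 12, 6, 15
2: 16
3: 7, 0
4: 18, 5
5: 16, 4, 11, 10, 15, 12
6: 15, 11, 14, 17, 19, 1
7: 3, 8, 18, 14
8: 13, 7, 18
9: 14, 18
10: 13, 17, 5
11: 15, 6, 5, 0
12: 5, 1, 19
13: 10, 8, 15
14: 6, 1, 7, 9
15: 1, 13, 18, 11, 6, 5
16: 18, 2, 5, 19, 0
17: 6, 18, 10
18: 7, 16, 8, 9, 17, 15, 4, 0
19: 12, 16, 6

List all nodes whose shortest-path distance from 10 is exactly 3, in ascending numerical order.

Level 0: 10
Level 1: 5, 13, 17
Level 2: 4, 6, 8, 11, 12, 15, 16, 18
Level 3: 0, 1, 2, 7, 9, 14, 19
Level 4: 3

0, 1, 2, 7, 9, 14, 19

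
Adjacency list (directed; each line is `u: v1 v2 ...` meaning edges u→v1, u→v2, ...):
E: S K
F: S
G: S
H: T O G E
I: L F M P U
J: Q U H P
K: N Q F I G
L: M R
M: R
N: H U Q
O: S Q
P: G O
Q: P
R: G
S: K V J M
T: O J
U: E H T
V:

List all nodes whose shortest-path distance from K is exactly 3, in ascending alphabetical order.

Level 0: K
Level 1: F, G, I, N, Q
Level 2: H, L, M, P, S, U
Level 3: E, J, O, R, T, V

E, J, O, R, T, V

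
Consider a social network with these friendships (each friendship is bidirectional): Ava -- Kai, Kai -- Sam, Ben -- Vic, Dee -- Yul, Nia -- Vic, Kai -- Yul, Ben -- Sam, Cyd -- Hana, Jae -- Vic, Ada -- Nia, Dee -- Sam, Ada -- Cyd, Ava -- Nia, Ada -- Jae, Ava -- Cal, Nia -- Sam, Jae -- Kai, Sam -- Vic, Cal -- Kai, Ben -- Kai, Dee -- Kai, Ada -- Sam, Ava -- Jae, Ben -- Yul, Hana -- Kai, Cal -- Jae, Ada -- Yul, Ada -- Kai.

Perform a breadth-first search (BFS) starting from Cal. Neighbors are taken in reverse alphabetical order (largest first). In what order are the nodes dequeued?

Cal, Kai, Jae, Ava, Yul, Sam, Hana, Dee, Ben, Ada, Vic, Nia, Cyd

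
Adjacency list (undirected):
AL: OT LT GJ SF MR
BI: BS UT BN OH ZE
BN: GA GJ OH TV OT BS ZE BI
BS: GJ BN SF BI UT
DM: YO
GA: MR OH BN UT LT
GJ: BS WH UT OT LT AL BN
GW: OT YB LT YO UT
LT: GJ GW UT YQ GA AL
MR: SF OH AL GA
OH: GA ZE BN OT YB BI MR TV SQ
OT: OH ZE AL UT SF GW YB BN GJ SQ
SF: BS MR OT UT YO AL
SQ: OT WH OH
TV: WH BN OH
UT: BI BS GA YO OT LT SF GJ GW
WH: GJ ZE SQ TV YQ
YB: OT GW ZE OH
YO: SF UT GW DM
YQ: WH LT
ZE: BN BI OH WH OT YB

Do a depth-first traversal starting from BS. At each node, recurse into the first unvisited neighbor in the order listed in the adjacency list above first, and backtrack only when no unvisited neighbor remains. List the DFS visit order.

Visit BS
BS → GJ
GJ → WH
WH → ZE
ZE → BN
BN → GA
GA → MR
MR → SF
SF → OT
OT → OH
OH → YB
YB → GW
GW → LT
LT → UT
UT → BI
UT → YO
YO → DM
LT → YQ
LT → AL
OH → TV
OH → SQ

BS -> GJ -> WH -> ZE -> BN -> GA -> MR -> SF -> OT -> OH -> YB -> GW -> LT -> UT -> BI -> YO -> DM -> YQ -> AL -> TV -> SQ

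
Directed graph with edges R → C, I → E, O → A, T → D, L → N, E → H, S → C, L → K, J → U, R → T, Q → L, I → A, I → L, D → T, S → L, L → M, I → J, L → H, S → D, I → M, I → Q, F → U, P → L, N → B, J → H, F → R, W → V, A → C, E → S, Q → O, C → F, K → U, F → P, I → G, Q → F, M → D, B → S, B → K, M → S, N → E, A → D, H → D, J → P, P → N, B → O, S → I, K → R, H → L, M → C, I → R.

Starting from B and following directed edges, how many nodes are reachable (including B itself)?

BFS from B visits: B, K, O, S, R, U, A, C, D, I, L, T, F, E, G, J, M, Q, H, N, P
Reachable nodes: 21 of 23 total.

21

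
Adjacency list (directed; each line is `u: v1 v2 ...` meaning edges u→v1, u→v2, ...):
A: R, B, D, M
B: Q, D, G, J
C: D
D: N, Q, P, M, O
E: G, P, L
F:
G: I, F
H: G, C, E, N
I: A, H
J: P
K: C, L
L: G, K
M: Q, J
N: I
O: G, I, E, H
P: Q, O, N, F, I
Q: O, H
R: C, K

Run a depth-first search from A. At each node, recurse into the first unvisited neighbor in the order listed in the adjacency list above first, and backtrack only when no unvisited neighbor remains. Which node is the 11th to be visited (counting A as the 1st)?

Visit A
A → R
R → C
C → D
D → N
N → I
I → H
H → G
G → F
H → E
E → P
P → Q
Q → O
E → L
L → K
D → M
M → J
A → B

Visit order: A, R, C, D, N, I, H, G, F, E, P, Q, O, L, K, M, J, B

P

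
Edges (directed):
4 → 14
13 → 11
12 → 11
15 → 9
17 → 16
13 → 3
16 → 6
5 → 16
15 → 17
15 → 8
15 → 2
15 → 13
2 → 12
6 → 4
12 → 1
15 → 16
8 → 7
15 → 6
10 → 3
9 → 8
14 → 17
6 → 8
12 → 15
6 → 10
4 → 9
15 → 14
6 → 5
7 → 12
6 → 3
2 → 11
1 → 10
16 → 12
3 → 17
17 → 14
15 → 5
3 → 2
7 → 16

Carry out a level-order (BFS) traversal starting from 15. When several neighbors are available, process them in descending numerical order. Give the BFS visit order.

15, 17, 16, 14, 13, 9, 8, 6, 5, 2, 12, 11, 3, 7, 10, 4, 1

Visit 15; enqueue 17, 16, 14, 13, 9, 8, 6, 5, 2 → queue [17, 16, 14, 13, 9, 8, 6, 5, 2]
Visit 17 → queue [16, 14, 13, 9, 8, 6, 5, 2]
Visit 16; enqueue 12 → queue [14, 13, 9, 8, 6, 5, 2, 12]
Visit 14 → queue [13, 9, 8, 6, 5, 2, 12]
Visit 13; enqueue 11, 3 → queue [9, 8, 6, 5, 2, 12, 11, 3]
Visit 9 → queue [8, 6, 5, 2, 12, 11, 3]
Visit 8; enqueue 7 → queue [6, 5, 2, 12, 11, 3, 7]
Visit 6; enqueue 10, 4 → queue [5, 2, 12, 11, 3, 7, 10, 4]
Visit 5 → queue [2, 12, 11, 3, 7, 10, 4]
Visit 2 → queue [12, 11, 3, 7, 10, 4]
Visit 12; enqueue 1 → queue [11, 3, 7, 10, 4, 1]
Visit 11 → queue [3, 7, 10, 4, 1]
Visit 3 → queue [7, 10, 4, 1]
Visit 7 → queue [10, 4, 1]
Visit 10 → queue [4, 1]
Visit 4 → queue [1]
Visit 1 → queue []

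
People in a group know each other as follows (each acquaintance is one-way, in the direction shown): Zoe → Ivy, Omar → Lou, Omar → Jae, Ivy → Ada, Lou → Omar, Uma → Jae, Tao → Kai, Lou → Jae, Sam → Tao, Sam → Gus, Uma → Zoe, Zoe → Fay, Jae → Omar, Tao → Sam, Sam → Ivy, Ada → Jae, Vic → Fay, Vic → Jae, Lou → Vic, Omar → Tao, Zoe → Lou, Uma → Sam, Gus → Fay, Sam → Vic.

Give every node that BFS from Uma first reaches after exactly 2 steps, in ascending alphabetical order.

Fay, Gus, Ivy, Lou, Omar, Tao, Vic

Level 0: Uma
Level 1: Jae, Sam, Zoe
Level 2: Fay, Gus, Ivy, Lou, Omar, Tao, Vic
Level 3: Ada, Kai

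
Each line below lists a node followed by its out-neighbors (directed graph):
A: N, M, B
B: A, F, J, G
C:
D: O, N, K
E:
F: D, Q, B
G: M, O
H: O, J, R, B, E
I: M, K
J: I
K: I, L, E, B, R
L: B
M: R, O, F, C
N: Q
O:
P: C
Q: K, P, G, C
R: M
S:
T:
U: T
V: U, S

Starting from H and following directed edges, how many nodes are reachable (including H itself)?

BFS from H visits: H, B, E, J, O, R, A, F, G, I, M, N, D, Q, K, C, P, L
Reachable nodes: 18 of 22 total.

18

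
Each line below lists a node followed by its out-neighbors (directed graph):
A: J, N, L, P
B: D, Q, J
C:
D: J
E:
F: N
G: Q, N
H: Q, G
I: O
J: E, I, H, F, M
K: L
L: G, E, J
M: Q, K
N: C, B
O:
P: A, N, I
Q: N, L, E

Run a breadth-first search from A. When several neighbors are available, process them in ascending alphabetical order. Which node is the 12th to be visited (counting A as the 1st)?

B

Visit A; enqueue J, L, N, P → queue [J, L, N, P]
Visit J; enqueue E, F, H, I, M → queue [L, N, P, E, F, H, I, M]
Visit L; enqueue G → queue [N, P, E, F, H, I, M, G]
Visit N; enqueue B, C → queue [P, E, F, H, I, M, G, B, C]
Visit P → queue [E, F, H, I, M, G, B, C]
Visit E → queue [F, H, I, M, G, B, C]
Visit F → queue [H, I, M, G, B, C]
Visit H; enqueue Q → queue [I, M, G, B, C, Q]
Visit I; enqueue O → queue [M, G, B, C, Q, O]
Visit M; enqueue K → queue [G, B, C, Q, O, K]
Visit G → queue [B, C, Q, O, K]
Visit B; enqueue D → queue [C, Q, O, K, D]
Visit C → queue [Q, O, K, D]
Visit Q → queue [O, K, D]
Visit O → queue [K, D]
Visit K → queue [D]
Visit D → queue []

Visit order: A, J, L, N, P, E, F, H, I, M, G, B, C, Q, O, K, D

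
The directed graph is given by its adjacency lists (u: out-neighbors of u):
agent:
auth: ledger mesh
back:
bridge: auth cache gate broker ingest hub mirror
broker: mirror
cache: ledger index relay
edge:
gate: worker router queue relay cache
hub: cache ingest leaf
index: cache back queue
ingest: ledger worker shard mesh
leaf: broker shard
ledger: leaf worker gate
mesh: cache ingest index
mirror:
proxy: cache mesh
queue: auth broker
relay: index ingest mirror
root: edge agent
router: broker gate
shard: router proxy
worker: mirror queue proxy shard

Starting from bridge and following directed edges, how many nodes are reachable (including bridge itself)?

BFS from bridge visits: bridge, mirror, ingest, hub, gate, cache, broker, auth, worker, shard, mesh, ledger, leaf, router, relay, queue, index, proxy, back
Reachable nodes: 19 of 22 total.

19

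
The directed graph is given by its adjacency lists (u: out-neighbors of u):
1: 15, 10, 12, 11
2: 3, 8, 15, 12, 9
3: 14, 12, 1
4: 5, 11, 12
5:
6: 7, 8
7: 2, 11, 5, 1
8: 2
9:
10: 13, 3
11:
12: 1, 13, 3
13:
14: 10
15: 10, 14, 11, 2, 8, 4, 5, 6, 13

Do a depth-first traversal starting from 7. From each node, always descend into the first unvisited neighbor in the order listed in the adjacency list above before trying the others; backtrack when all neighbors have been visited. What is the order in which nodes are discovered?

Visit 7
7 → 2
2 → 3
3 → 14
14 → 10
10 → 13
3 → 12
12 → 1
1 → 15
15 → 11
15 → 8
15 → 4
4 → 5
15 → 6
2 → 9

7, 2, 3, 14, 10, 13, 12, 1, 15, 11, 8, 4, 5, 6, 9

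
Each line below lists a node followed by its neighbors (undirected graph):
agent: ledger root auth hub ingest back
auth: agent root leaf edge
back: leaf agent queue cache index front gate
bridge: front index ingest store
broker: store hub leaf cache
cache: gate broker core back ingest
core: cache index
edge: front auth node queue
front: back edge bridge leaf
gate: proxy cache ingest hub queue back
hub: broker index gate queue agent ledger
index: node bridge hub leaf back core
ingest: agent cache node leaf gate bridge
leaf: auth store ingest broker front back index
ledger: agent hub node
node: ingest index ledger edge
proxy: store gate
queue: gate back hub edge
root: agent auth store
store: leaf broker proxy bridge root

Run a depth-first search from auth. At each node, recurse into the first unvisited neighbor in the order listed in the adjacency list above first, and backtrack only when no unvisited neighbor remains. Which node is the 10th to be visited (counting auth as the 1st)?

gate

Visit auth
auth → agent
agent → ledger
ledger → hub
hub → broker
broker → store
store → leaf
leaf → ingest
ingest → cache
cache → gate
gate → proxy
gate → queue
queue → back
back → index
index → node
node → edge
edge → front
front → bridge
index → core
store → root

Visit order: auth, agent, ledger, hub, broker, store, leaf, ingest, cache, gate, proxy, queue, back, index, node, edge, front, bridge, core, root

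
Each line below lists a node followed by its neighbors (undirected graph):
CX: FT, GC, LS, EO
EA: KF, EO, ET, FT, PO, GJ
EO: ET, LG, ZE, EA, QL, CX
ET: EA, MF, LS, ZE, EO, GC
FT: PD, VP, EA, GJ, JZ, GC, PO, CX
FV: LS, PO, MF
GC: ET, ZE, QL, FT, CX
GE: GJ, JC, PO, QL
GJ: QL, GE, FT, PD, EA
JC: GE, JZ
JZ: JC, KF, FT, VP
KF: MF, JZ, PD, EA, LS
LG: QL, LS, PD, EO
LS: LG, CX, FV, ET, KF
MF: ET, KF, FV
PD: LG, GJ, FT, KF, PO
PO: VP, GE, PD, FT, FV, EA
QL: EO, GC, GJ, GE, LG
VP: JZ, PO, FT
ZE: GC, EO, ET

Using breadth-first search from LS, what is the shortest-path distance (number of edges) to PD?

2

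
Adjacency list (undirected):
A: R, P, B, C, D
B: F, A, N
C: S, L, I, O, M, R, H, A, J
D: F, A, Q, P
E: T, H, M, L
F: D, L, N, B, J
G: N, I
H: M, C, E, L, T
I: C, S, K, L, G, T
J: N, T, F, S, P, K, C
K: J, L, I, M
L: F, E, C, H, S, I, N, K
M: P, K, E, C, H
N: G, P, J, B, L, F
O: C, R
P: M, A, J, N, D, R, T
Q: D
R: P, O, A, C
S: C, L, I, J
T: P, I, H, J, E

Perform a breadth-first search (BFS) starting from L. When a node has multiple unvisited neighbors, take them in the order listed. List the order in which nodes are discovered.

L → F → E → C → H → S → I → N → K → D → B → J → T → M → O → R → A → G → P → Q

Visit L; enqueue F, E, C, H, S, I, N, K → queue [F, E, C, H, S, I, N, K]
Visit F; enqueue D, B, J → queue [E, C, H, S, I, N, K, D, B, J]
Visit E; enqueue T, M → queue [C, H, S, I, N, K, D, B, J, T, M]
Visit C; enqueue O, R, A → queue [H, S, I, N, K, D, B, J, T, M, O, R, A]
Visit H → queue [S, I, N, K, D, B, J, T, M, O, R, A]
Visit S → queue [I, N, K, D, B, J, T, M, O, R, A]
Visit I; enqueue G → queue [N, K, D, B, J, T, M, O, R, A, G]
Visit N; enqueue P → queue [K, D, B, J, T, M, O, R, A, G, P]
Visit K → queue [D, B, J, T, M, O, R, A, G, P]
Visit D; enqueue Q → queue [B, J, T, M, O, R, A, G, P, Q]
Visit B → queue [J, T, M, O, R, A, G, P, Q]
Visit J → queue [T, M, O, R, A, G, P, Q]
Visit T → queue [M, O, R, A, G, P, Q]
Visit M → queue [O, R, A, G, P, Q]
Visit O → queue [R, A, G, P, Q]
Visit R → queue [A, G, P, Q]
Visit A → queue [G, P, Q]
Visit G → queue [P, Q]
Visit P → queue [Q]
Visit Q → queue []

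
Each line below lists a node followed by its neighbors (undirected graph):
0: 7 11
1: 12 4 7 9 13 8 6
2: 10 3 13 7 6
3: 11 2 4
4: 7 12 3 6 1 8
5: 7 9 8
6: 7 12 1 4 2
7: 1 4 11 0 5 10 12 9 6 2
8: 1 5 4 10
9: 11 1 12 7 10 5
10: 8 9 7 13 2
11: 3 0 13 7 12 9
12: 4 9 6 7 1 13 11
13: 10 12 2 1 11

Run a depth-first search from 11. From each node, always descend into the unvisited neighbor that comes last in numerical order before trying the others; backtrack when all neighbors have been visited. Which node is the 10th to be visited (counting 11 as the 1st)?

4

Visit 11
11 → 13
13 → 12
12 → 9
9 → 10
10 → 8
8 → 5
5 → 7
7 → 6
6 → 4
4 → 3
3 → 2
4 → 1
7 → 0

Visit order: 11, 13, 12, 9, 10, 8, 5, 7, 6, 4, 3, 2, 1, 0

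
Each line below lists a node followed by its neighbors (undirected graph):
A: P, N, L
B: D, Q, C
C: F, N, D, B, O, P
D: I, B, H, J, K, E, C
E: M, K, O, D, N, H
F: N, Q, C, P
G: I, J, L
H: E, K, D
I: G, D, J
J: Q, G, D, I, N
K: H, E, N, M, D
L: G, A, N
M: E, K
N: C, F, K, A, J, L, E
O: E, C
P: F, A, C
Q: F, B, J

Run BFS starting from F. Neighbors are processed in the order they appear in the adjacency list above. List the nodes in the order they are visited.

F N Q C P K A J L E B D O H M G I

Visit F; enqueue N, Q, C, P → queue [N, Q, C, P]
Visit N; enqueue K, A, J, L, E → queue [Q, C, P, K, A, J, L, E]
Visit Q; enqueue B → queue [C, P, K, A, J, L, E, B]
Visit C; enqueue D, O → queue [P, K, A, J, L, E, B, D, O]
Visit P → queue [K, A, J, L, E, B, D, O]
Visit K; enqueue H, M → queue [A, J, L, E, B, D, O, H, M]
Visit A → queue [J, L, E, B, D, O, H, M]
Visit J; enqueue G, I → queue [L, E, B, D, O, H, M, G, I]
Visit L → queue [E, B, D, O, H, M, G, I]
Visit E → queue [B, D, O, H, M, G, I]
Visit B → queue [D, O, H, M, G, I]
Visit D → queue [O, H, M, G, I]
Visit O → queue [H, M, G, I]
Visit H → queue [M, G, I]
Visit M → queue [G, I]
Visit G → queue [I]
Visit I → queue []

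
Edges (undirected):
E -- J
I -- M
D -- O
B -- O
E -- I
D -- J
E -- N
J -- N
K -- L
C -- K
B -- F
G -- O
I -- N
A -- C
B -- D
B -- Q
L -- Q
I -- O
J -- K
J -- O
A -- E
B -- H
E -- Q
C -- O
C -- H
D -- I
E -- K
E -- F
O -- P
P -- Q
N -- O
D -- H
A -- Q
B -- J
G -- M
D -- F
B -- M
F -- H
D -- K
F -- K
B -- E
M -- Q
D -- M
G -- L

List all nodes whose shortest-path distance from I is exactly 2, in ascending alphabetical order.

A, B, C, F, G, H, J, K, P, Q

Level 0: I
Level 1: D, E, M, N, O
Level 2: A, B, C, F, G, H, J, K, P, Q
Level 3: L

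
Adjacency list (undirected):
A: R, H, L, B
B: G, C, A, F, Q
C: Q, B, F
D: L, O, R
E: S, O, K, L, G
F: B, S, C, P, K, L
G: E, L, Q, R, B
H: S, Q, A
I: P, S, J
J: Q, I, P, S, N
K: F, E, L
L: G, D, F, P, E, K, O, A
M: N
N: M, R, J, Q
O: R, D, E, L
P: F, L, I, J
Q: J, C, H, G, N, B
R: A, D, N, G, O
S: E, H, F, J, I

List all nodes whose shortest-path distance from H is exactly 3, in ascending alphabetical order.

D, K, M, O, P

Level 0: H
Level 1: A, Q, S
Level 2: B, C, E, F, G, I, J, L, N, R
Level 3: D, K, M, O, P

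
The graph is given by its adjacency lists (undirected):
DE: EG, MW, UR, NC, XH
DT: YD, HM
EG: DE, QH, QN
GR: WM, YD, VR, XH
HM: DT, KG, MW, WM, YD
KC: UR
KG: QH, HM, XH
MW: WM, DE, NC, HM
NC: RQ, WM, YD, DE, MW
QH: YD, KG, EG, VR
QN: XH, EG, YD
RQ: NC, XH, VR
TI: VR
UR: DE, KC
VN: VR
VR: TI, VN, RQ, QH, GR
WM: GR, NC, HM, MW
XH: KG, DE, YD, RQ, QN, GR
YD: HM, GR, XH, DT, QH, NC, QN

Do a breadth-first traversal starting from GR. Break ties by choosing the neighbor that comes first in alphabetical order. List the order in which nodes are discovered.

Visit GR; enqueue VR, WM, XH, YD → queue [VR, WM, XH, YD]
Visit VR; enqueue QH, RQ, TI, VN → queue [WM, XH, YD, QH, RQ, TI, VN]
Visit WM; enqueue HM, MW, NC → queue [XH, YD, QH, RQ, TI, VN, HM, MW, NC]
Visit XH; enqueue DE, KG, QN → queue [YD, QH, RQ, TI, VN, HM, MW, NC, DE, KG, QN]
Visit YD; enqueue DT → queue [QH, RQ, TI, VN, HM, MW, NC, DE, KG, QN, DT]
Visit QH; enqueue EG → queue [RQ, TI, VN, HM, MW, NC, DE, KG, QN, DT, EG]
Visit RQ → queue [TI, VN, HM, MW, NC, DE, KG, QN, DT, EG]
Visit TI → queue [VN, HM, MW, NC, DE, KG, QN, DT, EG]
Visit VN → queue [HM, MW, NC, DE, KG, QN, DT, EG]
Visit HM → queue [MW, NC, DE, KG, QN, DT, EG]
Visit MW → queue [NC, DE, KG, QN, DT, EG]
Visit NC → queue [DE, KG, QN, DT, EG]
Visit DE; enqueue UR → queue [KG, QN, DT, EG, UR]
Visit KG → queue [QN, DT, EG, UR]
Visit QN → queue [DT, EG, UR]
Visit DT → queue [EG, UR]
Visit EG → queue [UR]
Visit UR; enqueue KC → queue [KC]
Visit KC → queue []

GR, VR, WM, XH, YD, QH, RQ, TI, VN, HM, MW, NC, DE, KG, QN, DT, EG, UR, KC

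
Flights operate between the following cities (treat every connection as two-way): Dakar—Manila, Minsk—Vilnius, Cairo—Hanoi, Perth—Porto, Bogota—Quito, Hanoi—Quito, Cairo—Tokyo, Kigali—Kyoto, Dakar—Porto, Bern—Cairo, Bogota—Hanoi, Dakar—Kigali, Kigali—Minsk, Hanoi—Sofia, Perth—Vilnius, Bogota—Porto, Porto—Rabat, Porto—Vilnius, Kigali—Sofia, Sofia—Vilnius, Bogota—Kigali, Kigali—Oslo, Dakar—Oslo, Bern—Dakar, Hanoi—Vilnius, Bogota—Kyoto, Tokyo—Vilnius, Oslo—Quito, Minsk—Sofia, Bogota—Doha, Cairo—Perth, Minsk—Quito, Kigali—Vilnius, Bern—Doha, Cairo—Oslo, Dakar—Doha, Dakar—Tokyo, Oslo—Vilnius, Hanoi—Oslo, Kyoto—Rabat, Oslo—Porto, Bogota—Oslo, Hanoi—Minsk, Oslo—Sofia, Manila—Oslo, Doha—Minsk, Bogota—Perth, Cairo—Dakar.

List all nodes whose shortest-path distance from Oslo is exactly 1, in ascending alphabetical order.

Level 0: Oslo
Level 1: Bogota, Cairo, Dakar, Hanoi, Kigali, Manila, Porto, Quito, Sofia, Vilnius
Level 2: Bern, Doha, Kyoto, Minsk, Perth, Rabat, Tokyo

Bogota, Cairo, Dakar, Hanoi, Kigali, Manila, Porto, Quito, Sofia, Vilnius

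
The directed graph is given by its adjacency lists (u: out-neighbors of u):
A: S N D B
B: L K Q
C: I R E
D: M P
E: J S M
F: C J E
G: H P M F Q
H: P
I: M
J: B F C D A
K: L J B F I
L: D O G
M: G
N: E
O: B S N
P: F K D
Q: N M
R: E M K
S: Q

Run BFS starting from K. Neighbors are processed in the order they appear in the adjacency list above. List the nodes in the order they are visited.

K, L, J, B, F, I, D, O, G, C, A, Q, E, M, P, S, N, H, R

Visit K; enqueue L, J, B, F, I → queue [L, J, B, F, I]
Visit L; enqueue D, O, G → queue [J, B, F, I, D, O, G]
Visit J; enqueue C, A → queue [B, F, I, D, O, G, C, A]
Visit B; enqueue Q → queue [F, I, D, O, G, C, A, Q]
Visit F; enqueue E → queue [I, D, O, G, C, A, Q, E]
Visit I; enqueue M → queue [D, O, G, C, A, Q, E, M]
Visit D; enqueue P → queue [O, G, C, A, Q, E, M, P]
Visit O; enqueue S, N → queue [G, C, A, Q, E, M, P, S, N]
Visit G; enqueue H → queue [C, A, Q, E, M, P, S, N, H]
Visit C; enqueue R → queue [A, Q, E, M, P, S, N, H, R]
Visit A → queue [Q, E, M, P, S, N, H, R]
Visit Q → queue [E, M, P, S, N, H, R]
Visit E → queue [M, P, S, N, H, R]
Visit M → queue [P, S, N, H, R]
Visit P → queue [S, N, H, R]
Visit S → queue [N, H, R]
Visit N → queue [H, R]
Visit H → queue [R]
Visit R → queue []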